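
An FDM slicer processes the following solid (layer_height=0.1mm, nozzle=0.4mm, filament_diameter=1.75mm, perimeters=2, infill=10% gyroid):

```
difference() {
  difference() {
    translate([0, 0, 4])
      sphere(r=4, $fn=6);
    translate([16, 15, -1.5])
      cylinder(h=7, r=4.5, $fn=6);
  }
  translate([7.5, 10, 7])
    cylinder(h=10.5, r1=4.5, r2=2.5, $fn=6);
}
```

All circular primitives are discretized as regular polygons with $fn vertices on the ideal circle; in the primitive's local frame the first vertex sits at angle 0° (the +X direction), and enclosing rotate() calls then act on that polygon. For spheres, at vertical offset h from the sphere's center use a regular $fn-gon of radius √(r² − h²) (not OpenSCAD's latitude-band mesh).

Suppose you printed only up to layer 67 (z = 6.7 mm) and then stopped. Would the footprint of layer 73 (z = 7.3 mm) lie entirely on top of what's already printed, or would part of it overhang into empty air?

Compare the two slices. At z = 6.7: the sphere: section is a regular 6-gon, circumradius = √(r²−h²) = √(4²−2.7²) = 2.951 (area = (6/2)·2.951²·sin(360°/6) = 22.63 mm²); the cylinder at (16, 15) is not intersected at this z (z outside [-1.5, 5.5]); After the difference (first − rest): none of the subtracted shapes is present at this height, so the r=4 sphere is unchanged — area = 22.63 mm²; the cone at (7.5, 10) is not intersected at this z (z outside [7, 17.5]); After the difference (first − rest): none of the subtracted shapes is present at this height, so that combined region is unchanged — area = 22.63 mm². At z = 7.3: the sphere: section is a regular 6-gon, circumradius = √(r²−h²) = √(4²−3.3²) = 2.261 (area = (6/2)·2.261²·sin(360°/6) = 13.28 mm²); the cylinder at (16, 15) does not reach this height (z outside [-1.5, 5.5]); After the difference (first − rest): none of the subtracted shapes is present at this height, so the r=4 sphere is unchanged — area = 13.28 mm²; the cone at (7.5, 10) contributes a regular 6-gon of circumradius 4.443 (interpolated between r1=4.5 and r2=2.5 at t=0.029) (area = (6/2)·4.443²·sin(360°/6) = 51.28 mm²); After the difference (first − rest): starting from that combined region (13.28 mm²), the cone at (7.5, 10) misses the remaining region (no effect) — area = 13.28 mm². Checking containment: the cross-section at z = 7.3 is a subset of the cross-section at z = 6.7.

entirely on top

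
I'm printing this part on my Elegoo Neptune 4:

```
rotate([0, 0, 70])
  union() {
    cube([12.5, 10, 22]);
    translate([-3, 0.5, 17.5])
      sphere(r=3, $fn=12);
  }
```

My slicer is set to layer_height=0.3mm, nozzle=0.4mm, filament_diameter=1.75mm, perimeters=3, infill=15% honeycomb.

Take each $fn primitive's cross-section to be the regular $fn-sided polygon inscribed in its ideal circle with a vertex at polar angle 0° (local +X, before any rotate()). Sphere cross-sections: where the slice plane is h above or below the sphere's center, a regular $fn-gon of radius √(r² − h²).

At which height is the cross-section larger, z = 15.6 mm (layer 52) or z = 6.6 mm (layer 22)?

layer 52 (z = 15.6 mm)

Layer 52 (z = 15.6): the cube (footprint 12.5×10) is included at this height (area 125.00 mm²); the r=3 sphere at (-3, 0.5) slices to a regular 12-gon of circumradius 2.322 (√(r²−h²) with h=1.9 from center) (area = (12/2)·2.322²·sin(360°/12) = 16.17 mm²); Merging all regions: the 2 present regions are separate (no shared area or edge), so areas and boundary lengths simply add and each stays a separate island — area = 141.17 mm²; (rotated 70° about Z; rotation is an isometry so areas/perimeters/island counts are preserved). So its area = 141.17 mm². Layer 22 (z = 6.6): the cube is present — its section is the full 12.5×10 rectangle (area 125.00 mm²); the sphere at (-3, 0.5) is not intersected at this z (|z−center|=10.900 > r=3); Taking the union: only the 12.5×10 cube is present, so the union is just that shape — area = 125.00 mm²; (rotated 70° about Z; rotation is an isometry so areas/perimeters/island counts are preserved). So its area = 125.00 mm². Layer 52 is larger (141.17 vs 125.00 mm²).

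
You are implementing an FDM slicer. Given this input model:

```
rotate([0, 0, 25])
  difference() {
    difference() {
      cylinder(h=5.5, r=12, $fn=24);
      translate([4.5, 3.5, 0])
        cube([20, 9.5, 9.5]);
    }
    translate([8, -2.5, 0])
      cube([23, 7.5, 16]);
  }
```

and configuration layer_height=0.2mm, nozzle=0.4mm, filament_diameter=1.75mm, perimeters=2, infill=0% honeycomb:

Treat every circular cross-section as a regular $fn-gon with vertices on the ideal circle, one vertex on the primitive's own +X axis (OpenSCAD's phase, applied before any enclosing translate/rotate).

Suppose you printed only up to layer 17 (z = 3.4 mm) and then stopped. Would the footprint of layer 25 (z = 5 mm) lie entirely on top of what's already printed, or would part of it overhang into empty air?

entirely on top

Compare the two slices. At z = 3.4: the r=12 cylinder gives a regular 24-gon of circumradius 12 (constant along its height) (area = (24/2)·12.000²·sin(360°/24) = 447.24 mm²); the cube at (4.5, 3.5) is present — its section is the full 20×9.5 rectangle (area 190.00 mm²); Taking the first minus the rest: starting from the r=12 cylinder (447.24 mm²), the 20×9.5 cube at (4.5, 3.5) partially overlaps it — only the 34.00 mm² overlap (of its 190.00 mm²) is removed, clipping the outline — area = 413.24 mm²; the cube at (8, -2.5) (footprint 23×7.5) is included at this height (area 172.50 mm²); After the difference (first − rest): starting from that combined region (413.24 mm²), the 23×7.5 cube at (8, -2.5) partially overlaps it — only the 22.76 mm² overlap (of its 172.50 mm²) is removed, clipping the outline — area = 390.48 mm²; (whole slice rotated 25° about Z — lengths, areas and connectivity unchanged). At z = 5: the r=12 cylinder gives a regular 24-gon of circumradius 12 (constant along its height) (area = (24/2)·12.000²·sin(360°/24) = 447.24 mm²); the cube at (4.5, 3.5) (footprint 20×9.5) is included at this height (area 190.00 mm²); Subtracting the remaining from the first: starting from the r=12 cylinder (447.24 mm²), the 20×9.5 cube at (4.5, 3.5) partially overlaps it — only the 34.00 mm² overlap (of its 190.00 mm²) is removed, clipping the outline — area = 413.24 mm²; the 23×7.5 cube at (8, -2.5) contributes its full rectangle (area 172.50 mm²); Taking the first minus the rest: starting from the result so far (413.24 mm²), the 23×7.5 cube at (8, -2.5) partially overlaps it — only the 22.76 mm² overlap (of its 172.50 mm²) is removed, clipping the outline — area = 390.48 mm²; (whole slice rotated 25° about Z — lengths, areas and connectivity unchanged). Checking containment: the cross-section at z = 5 is a subset of the cross-section at z = 3.4.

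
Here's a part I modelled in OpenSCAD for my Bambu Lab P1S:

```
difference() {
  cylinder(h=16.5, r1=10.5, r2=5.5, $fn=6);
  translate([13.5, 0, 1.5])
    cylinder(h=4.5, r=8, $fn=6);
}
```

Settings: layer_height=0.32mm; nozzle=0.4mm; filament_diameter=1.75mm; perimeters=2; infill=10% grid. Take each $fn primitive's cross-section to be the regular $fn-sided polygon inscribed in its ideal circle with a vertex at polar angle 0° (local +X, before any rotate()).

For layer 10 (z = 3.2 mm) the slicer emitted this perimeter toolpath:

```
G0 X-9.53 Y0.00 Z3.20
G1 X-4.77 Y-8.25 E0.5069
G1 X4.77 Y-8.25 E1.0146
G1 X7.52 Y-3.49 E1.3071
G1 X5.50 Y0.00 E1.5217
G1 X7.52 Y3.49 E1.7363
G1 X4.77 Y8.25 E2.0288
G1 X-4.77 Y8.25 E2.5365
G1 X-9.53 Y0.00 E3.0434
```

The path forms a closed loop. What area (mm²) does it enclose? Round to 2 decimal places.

Apply the shoelace formula to the sequence of (X, Y) vertices; enclosed area = 221.92 mm².

221.92 mm²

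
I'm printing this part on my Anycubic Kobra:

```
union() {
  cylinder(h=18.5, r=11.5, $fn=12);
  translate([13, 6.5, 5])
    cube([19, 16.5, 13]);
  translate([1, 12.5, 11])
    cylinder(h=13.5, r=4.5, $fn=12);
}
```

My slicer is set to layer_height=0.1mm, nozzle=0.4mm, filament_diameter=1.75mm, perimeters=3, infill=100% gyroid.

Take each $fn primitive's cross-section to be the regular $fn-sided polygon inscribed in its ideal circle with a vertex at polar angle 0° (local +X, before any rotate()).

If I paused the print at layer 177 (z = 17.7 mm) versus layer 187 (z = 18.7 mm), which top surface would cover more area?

Layer 177 (z = 17.7): the cylinder: section is a regular 12-gon, circumradius r=11.5 (area = (12/2)·11.500²·sin(360°/12) = 396.75 mm²); the cube at (13, 6.5) (footprint 19×16.5) is included at this height (area 313.50 mm²); the cylinder at (1, 12.5): section is a regular 12-gon, circumradius r=4.5 (area = (12/2)·4.500²·sin(360°/12) = 60.75 mm²); Taking the union: the regions partially overlap — summed areas 771.00 mm² minus the doubly-counted overlap 16.92 mm² gives 754.08 mm² — area = 754.08 mm². So its area = 754.08 mm². Layer 187 (z = 18.7): the cylinder is not intersected at this z (z outside [0, 18.5]); the cube at (13, 6.5) does not reach this height (z outside [5, 18]); the cylinder at (1, 12.5): section is a regular 12-gon, circumradius r=4.5 (area = (12/2)·4.500²·sin(360°/12) = 60.75 mm²); Merging all regions: only the r=4.5 cylinder at (1, 12.5) is present, so the union is just that shape — area = 60.75 mm². So its area = 60.75 mm². Layer 177 is larger (754.08 vs 60.75 mm²).

layer 177 (z = 17.7 mm)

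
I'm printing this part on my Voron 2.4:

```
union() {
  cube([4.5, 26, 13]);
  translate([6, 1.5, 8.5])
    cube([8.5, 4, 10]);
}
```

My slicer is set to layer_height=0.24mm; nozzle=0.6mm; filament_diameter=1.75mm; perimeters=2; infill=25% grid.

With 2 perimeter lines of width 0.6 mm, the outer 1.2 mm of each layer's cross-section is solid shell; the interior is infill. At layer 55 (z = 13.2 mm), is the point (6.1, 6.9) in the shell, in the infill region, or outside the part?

At z = 13.2 mm: the cube does not reach this height (z outside [0, 13]); the 8.5×4 cube at (6, 1.5) contributes its full rectangle; Merging all regions: only the 8.5×4 cube at (6, 1.5) is present, so the union is just that shape — 1 connected region. Overall, the cross-section is a single solid region. The nearest boundary edge runs (14.50, 5.50)→(6.00, 5.50); distance from the point to it = 1.40 mm. The point is not inside any of the regions above, so it lies outside the cross-section (1.40 mm from the nearest boundary).

outside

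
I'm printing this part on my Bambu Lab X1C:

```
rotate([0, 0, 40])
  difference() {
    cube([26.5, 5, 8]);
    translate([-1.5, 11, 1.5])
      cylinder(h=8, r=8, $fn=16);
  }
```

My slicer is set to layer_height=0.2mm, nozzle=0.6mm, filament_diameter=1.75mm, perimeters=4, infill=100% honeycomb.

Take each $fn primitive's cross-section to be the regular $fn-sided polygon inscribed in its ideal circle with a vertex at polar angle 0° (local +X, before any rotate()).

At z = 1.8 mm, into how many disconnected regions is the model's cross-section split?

At z = 1.8 mm: the cube is present — its section is the full 26.5×5 rectangle; the r=8 cylinder at (-1.5, 11) contributes a regular 16-gon of circumradius 8; Taking the first minus the rest: starting from the 26.5×5 cube, the r=8 cylinder at (-1.5, 11) partially overlaps it — only the 3.86 mm² overlap (of its 195.93 mm²) is removed, clipping the outline — 1 connected region; (rotated 40° about Z; rotation is an isometry so areas/perimeters/island counts are preserved). The result has 1 disconnected region.

1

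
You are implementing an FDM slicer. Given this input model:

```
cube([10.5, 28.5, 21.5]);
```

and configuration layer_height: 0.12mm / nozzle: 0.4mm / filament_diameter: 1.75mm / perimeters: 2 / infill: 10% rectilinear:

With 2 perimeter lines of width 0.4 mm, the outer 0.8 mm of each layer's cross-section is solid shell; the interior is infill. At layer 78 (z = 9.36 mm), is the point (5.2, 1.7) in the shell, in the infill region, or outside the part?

At z = 9.36 mm: the cube (footprint 10.5×28.5) is included at this height. Overall, the cross-section is a single solid region. The nearest boundary edge runs (0.00, 0.00)→(10.50, 0.00); distance from the point to it = 1.70 mm. The point is inside the cross-section and 1.70 mm from the nearest boundary — more than the 0.8 mm shell width (2 × 0.4), so it's in the infill interior.

infill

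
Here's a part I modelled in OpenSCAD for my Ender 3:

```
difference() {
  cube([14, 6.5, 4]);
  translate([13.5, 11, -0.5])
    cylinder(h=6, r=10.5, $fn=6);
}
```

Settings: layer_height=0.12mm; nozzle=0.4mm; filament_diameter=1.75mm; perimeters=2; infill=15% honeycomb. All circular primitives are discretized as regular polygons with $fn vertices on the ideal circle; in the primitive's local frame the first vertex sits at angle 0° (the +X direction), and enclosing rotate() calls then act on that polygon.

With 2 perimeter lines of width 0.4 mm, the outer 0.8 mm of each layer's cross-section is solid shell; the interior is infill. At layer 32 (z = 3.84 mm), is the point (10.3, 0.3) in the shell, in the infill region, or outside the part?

shell

At z = 3.84 mm: the cube is present — its section is the full 14×6.5 rectangle; the cylinder at (13.5, 11): section is a regular 6-gon, circumradius r=10.5; Taking the first minus the rest: starting from the 14×6.5 cube, the r=10.5 cylinder at (13.5, 11) partially overlaps it — only the 32.50 mm² overlap (of its 286.44 mm²) is removed, clipping the outline — 1 connected region. Overall, the cross-section is a single solid region. The nearest boundary edge runs (14.00, 0.00)→(0.00, 0.00); distance from the point to it = 0.30 mm. The point is inside the cross-section, 0.30 mm from the nearest boundary — within the 0.8 mm shell band (2 × 0.4).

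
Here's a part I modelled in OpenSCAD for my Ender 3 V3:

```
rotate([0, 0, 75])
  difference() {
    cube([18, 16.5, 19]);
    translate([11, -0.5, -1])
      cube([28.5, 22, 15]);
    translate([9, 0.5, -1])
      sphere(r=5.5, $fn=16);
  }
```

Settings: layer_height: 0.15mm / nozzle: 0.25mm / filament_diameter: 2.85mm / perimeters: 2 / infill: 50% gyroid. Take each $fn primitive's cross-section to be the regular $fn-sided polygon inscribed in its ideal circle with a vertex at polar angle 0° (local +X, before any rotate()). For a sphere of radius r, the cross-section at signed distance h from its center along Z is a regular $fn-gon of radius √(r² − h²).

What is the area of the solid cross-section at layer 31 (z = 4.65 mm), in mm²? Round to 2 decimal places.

181.50 mm²

At z = 4.65 mm: the 18×16.5 cube contributes its full rectangle (area 297.00 mm²); the cube at (11, -0.5) is present — its section is the full 28.5×22 rectangle (area 627.00 mm²); the sphere at (9, 0.5) does not reach this height (|z−center|=5.650 > r=5.5); Subtracting the remaining from the first: starting from the 18×16.5 cube (297.00 mm²), the 28.5×22 cube at (11, -0.5) partially overlaps it — only the 115.50 mm² overlap (of its 627.00 mm²) is removed, clipping the outline — area = 181.50 mm²; (whole slice rotated 75° about Z — lengths, areas and connectivity unchanged). Overall, the cross-section is a single solid region. Net area = 181.50 mm².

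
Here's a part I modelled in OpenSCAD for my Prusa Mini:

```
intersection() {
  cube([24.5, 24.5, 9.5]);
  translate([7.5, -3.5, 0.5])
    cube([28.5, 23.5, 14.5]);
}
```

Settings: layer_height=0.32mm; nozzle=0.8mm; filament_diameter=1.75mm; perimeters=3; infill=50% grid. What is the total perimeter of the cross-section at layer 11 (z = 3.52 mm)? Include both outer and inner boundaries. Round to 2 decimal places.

At z = 3.52 mm: the 24.5×24.5 cube contributes its full rectangle (perimeter 98.00 mm); the 28.5×23.5 cube at (7.5, -3.5) contributes its full rectangle (perimeter 104.00 mm); After intersecting: the 28.5×23.5 cube at (7.5, -3.5) partially overlaps the 24.5×24.5 cube; clipping to the common part keeps 340.00 mm² — boundary = 74.00 mm. Overall, the cross-section is a single solid region. Total boundary length (outer) = 74.00 mm.

74.00 mm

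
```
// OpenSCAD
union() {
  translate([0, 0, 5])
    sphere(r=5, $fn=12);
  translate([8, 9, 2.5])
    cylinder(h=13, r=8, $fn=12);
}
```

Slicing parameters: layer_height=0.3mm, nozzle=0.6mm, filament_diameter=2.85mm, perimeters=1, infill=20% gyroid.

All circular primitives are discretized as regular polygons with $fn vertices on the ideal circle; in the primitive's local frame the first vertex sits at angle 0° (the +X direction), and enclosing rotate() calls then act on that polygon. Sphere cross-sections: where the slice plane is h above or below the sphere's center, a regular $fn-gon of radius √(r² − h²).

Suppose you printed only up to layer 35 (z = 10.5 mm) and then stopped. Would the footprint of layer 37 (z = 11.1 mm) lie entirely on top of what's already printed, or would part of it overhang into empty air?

Compare the two slices. At z = 10.5: the sphere is absent (|z−center|=5.500 > r=5); the r=8 cylinder at (8, 9) contributes a regular 12-gon of circumradius 8 (area = (12/2)·8.000²·sin(360°/12) = 192.00 mm²); Merging all regions: only the r=8 cylinder at (8, 9) is present, so the union is just that shape — area = 192.00 mm². At z = 11.1: the sphere is not intersected at this z (|z−center|=6.100 > r=5); the r=8 cylinder at (8, 9) gives a regular 12-gon of circumradius 8 (constant along its height) (area = (12/2)·8.000²·sin(360°/12) = 192.00 mm²); Taking the union: only the r=8 cylinder at (8, 9) is present, so the union is just that shape — area = 192.00 mm². Checking containment: the cross-section at z = 11.1 is a subset of the cross-section at z = 10.5.

entirely on top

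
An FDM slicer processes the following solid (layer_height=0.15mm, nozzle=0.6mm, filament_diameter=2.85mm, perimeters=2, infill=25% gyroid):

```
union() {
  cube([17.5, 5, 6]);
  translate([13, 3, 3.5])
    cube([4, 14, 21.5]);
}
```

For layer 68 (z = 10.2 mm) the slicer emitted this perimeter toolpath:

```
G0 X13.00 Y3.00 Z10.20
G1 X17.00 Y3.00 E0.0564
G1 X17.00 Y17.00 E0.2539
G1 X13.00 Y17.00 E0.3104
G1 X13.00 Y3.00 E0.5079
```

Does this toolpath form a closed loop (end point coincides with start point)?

yes

Start point (G0): (13.00, 3.00). End point (last G1): the path returns to the start — closed.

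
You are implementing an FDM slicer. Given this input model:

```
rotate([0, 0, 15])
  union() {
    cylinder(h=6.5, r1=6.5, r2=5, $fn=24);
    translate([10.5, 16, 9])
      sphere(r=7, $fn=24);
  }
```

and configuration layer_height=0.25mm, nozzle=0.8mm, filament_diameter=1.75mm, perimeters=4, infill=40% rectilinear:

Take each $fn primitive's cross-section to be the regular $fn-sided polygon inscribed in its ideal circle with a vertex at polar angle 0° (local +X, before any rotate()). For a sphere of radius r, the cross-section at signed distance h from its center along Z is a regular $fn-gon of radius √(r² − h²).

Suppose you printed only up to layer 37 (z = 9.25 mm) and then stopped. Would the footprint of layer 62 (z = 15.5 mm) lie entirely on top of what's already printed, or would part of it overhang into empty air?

entirely on top

Compare the two slices. At z = 9.25: the cone does not reach this height (z outside [0, 6.5]); the r=7 sphere at (10.5, 16) contributes a regular 24-gon of circumradius √(7²−0.25²) = 6.996 (area = (24/2)·6.996²·sin(360°/24) = 151.99 mm²); Combining (union): only the r=7 sphere at (10.5, 16) is present, so the union is just that shape — area = 151.99 mm²; (whole slice rotated 15° about Z — lengths, areas and connectivity unchanged). At z = 15.5: the cone does not reach this height (z outside [0, 6.5]); the sphere at (10.5, 16): section is a regular 24-gon, circumradius = √(r²−h²) = √(7²−6.5²) = 2.598 (area = (24/2)·2.598²·sin(360°/24) = 20.96 mm²); Combining (union): only the r=7 sphere at (10.5, 16) is present, so the union is just that shape — area = 20.96 mm²; (rotated 15° about Z; rotation is an isometry so areas/perimeters/island counts are preserved). Checking containment: the cross-section at z = 15.5 is a subset of the cross-section at z = 9.25.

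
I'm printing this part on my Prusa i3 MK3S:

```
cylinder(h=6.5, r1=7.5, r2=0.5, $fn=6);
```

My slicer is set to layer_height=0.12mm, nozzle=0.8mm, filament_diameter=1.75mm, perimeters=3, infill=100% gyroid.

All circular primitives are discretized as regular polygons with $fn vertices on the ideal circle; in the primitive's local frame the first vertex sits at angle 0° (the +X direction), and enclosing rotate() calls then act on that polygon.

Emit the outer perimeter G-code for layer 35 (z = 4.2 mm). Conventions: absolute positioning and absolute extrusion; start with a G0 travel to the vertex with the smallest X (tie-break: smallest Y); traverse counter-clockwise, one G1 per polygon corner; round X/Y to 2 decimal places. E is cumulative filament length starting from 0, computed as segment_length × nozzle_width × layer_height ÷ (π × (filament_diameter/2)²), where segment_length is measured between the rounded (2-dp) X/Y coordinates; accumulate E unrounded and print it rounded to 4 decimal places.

At z = 4.2 mm: the cone contributes a regular 6-gon of circumradius 2.977 (interpolated between r1=7.5 and r2=0.5 at t=0.646). The outline is a single polygon with 6 vertices. Extrusion per mm of travel: 0.8 × 0.12 / (π × 0.875²) = 0.039912. Accumulating E over each segment gives final E = 0.7135.

G0 X-2.98 Y0.00 Z4.20
G1 X-1.49 Y-2.58 E0.1189
G1 X1.49 Y-2.58 E0.2379
G1 X2.98 Y0.00 E0.3568
G1 X1.49 Y2.58 E0.4757
G1 X-1.49 Y2.58 E0.5946
G1 X-2.98 Y0.00 E0.7135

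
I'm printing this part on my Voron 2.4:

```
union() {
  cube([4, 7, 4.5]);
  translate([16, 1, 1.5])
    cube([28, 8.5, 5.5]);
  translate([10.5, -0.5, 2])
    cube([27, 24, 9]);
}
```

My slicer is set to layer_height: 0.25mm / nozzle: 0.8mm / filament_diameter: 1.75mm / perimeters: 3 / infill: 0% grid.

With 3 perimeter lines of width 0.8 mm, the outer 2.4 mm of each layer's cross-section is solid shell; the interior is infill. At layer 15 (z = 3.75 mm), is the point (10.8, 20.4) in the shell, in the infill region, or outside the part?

At z = 3.75 mm: the 4×7 cube contributes its full rectangle; the cube at (16, 1) (footprint 28×8.5) is included at this height; the cube at (10.5, -0.5) (footprint 27×24) is included at this height; Merging all regions: the regions partially overlap (shared area 182.75 mm²), so overlapping operands fuse into one piece — 2 connected regions. Overall, the cross-section has 2 separate islands. The nearest boundary edge runs (10.50, -0.50)→(10.50, 23.50); distance from the point to it = 0.30 mm. (Shell/infill is judged within the island containing the point — the largest one.) The point is inside the cross-section, 0.30 mm from the nearest boundary — within the 2.4 mm shell band (3 × 0.8).

shell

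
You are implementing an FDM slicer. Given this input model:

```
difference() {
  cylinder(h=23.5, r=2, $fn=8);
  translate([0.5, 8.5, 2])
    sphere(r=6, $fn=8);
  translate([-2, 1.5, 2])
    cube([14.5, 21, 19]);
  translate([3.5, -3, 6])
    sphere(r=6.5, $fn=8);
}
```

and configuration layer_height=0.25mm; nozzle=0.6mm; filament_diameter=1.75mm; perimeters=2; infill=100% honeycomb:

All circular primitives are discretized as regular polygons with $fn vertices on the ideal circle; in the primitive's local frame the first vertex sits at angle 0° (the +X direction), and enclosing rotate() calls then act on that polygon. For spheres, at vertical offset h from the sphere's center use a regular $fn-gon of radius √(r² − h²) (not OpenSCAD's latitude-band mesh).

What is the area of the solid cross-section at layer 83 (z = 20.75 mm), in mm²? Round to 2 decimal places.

At z = 20.75 mm: the r=2 cylinder gives a regular 8-gon of circumradius 2 (constant along its height) (area = (8/2)·2.000²·sin(360°/8) = 11.31 mm²); the sphere at (0.5, 8.5) does not reach this height (|z−center|=18.750 > r=6); the 14.5×21 cube at (-2, 1.5) contributes its full rectangle (area 304.50 mm²); the sphere at (3.5, -3) is absent (|z−center|=14.750 > r=6.5); Taking the first minus the rest: starting from the r=2 cylinder (11.31 mm²), the 14.5×21 cube at (-2, 1.5) partially overlaps it — only the 0.60 mm² overlap (of its 304.50 mm²) is removed, clipping the outline — area = 10.71 mm². Overall, the cross-section is a single solid region. Net area = 10.71 mm².

10.71 mm²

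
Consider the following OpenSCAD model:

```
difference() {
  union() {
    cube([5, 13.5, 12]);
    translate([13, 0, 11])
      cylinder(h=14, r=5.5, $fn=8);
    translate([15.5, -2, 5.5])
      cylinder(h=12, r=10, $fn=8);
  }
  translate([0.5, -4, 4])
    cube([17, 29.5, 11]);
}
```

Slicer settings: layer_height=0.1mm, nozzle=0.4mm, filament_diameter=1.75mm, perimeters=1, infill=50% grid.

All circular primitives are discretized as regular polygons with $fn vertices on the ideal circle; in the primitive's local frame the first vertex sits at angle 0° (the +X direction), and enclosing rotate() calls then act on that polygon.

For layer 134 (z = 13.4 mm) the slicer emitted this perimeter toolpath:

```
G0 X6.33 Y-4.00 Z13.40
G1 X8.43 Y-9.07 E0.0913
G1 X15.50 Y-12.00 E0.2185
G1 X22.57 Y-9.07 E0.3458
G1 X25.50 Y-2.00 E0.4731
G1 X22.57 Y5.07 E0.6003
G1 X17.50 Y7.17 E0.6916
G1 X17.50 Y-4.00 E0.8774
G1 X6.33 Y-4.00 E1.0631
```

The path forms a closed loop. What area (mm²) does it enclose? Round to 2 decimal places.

169.75 mm²

Apply the shoelace formula to the sequence of (X, Y) vertices; enclosed area = 169.75 mm².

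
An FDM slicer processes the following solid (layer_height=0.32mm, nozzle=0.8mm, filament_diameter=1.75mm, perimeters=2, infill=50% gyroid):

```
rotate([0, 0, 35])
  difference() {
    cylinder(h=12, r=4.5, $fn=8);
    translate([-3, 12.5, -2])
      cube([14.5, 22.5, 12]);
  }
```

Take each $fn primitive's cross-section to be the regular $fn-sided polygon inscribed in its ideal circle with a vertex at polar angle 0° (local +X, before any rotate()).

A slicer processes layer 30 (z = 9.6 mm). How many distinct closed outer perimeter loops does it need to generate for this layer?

At z = 9.6 mm: the r=4.5 cylinder contributes a regular 8-gon of circumradius 4.5; the 14.5×22.5 cube at (-3, 12.5) contributes its full rectangle; Subtracting the remaining from the first: starting from the r=4.5 cylinder, the 14.5×22.5 cube at (-3, 12.5) misses the remaining region (no effect) — 1 connected region; (whole slice rotated 35° about Z — lengths, areas and connectivity unchanged). The result has 1 disconnected region.

1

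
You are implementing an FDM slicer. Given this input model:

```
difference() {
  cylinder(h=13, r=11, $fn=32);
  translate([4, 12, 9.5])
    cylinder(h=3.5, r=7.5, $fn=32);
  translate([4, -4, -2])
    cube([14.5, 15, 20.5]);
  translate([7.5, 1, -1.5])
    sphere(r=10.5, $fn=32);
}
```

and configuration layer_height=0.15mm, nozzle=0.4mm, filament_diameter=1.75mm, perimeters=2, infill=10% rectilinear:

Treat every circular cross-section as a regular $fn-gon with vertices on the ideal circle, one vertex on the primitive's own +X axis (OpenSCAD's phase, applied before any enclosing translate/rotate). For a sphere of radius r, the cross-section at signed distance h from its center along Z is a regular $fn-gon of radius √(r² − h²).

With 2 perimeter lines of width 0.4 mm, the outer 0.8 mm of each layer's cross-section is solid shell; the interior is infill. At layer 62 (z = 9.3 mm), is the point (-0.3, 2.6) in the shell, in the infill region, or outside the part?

At z = 9.3 mm: the cylinder: section is a regular 32-gon, circumradius r=11; the cylinder at (4, 12) is not intersected at this z (z outside [9.5, 13]); the 14.5×15 cube at (4, -4) contributes its full rectangle; the sphere at (7.5, 1) is not intersected at this z (|z−center|=10.800 > r=10.5); Taking the first minus the rest: starting from the r=11 cylinder, the 14.5×15 cube at (4, -4) partially overlaps it — only the 78.42 mm² overlap (of its 217.50 mm²) is removed, clipping the outline — 1 connected region. Overall, the cross-section is a single solid region. The nearest boundary edge runs (4.00, 10.23)→(4.00, -4.00); distance from the point to it = 4.30 mm. The point is inside the cross-section and 4.30 mm from the nearest boundary — more than the 0.8 mm shell width (2 × 0.4), so it's in the infill interior.

infill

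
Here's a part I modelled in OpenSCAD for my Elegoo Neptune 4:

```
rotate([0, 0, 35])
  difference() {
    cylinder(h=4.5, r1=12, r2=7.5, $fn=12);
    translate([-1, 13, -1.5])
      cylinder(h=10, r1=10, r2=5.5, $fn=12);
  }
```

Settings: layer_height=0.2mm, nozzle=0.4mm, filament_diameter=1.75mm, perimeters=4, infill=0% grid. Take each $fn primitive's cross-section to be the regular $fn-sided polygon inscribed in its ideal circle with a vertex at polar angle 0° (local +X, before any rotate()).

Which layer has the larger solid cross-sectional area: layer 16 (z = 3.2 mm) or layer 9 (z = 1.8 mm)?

layer 9 (z = 1.8 mm)

Layer 16 (z = 3.2): the cone (r1=12→r2=7.5) has section circumradius 8.800 here — a regular 12-gon (area = (12/2)·8.800²·sin(360°/12) = 232.32 mm²); the cone at (-1, 13): at t=0.470 of its height the radius interpolates to r₁+(r₂−r₁)t = 7.885, giving a regular 12-gon of that circumradius (area = (12/2)·7.885²·sin(360°/12) = 186.52 mm²); Subtracting the remaining from the first: starting from the cone (232.32 mm²), the cone at (-1, 13) partially overlaps it — only the 21.89 mm² overlap (of its 186.52 mm²) is removed, clipping the outline — area = 210.43 mm²; (rotated 35° about Z; rotation is an isometry so areas/perimeters/island counts are preserved). So its area = 210.43 mm². Layer 9 (z = 1.8): the cone: at t=0.400 of its height the radius interpolates to r₁+(r₂−r₁)t = 10.200, giving a regular 12-gon of that circumradius (area = (12/2)·10.200²·sin(360°/12) = 312.12 mm²); the cone at (-1, 13) (r1=10→r2=5.5) has section circumradius 8.515 here — a regular 12-gon (area = (12/2)·8.515²·sin(360°/12) = 217.52 mm²); After the difference (first − rest): starting from the cone (312.12 mm²), the cone at (-1, 13) partially overlaps it — only the 46.13 mm² overlap (of its 217.52 mm²) is removed, clipping the outline — area = 265.99 mm²; (rotated 35° about Z; rotation is an isometry so areas/perimeters/island counts are preserved). So its area = 265.99 mm². Layer 9 is larger (265.99 vs 210.43 mm²).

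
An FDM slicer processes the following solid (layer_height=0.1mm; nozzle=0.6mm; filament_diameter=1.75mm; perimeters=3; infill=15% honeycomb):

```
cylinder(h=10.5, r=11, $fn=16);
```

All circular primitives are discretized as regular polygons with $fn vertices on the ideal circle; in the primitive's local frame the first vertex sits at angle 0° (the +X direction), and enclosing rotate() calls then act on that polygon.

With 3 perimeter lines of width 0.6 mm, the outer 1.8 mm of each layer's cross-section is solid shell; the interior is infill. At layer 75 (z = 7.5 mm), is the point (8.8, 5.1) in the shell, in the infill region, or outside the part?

At z = 7.5 mm: the cylinder: section is a regular 16-gon, circumradius r=11. Overall, the cross-section is a single solid region. The nearest boundary edge runs (10.16, 4.21)→(7.78, 7.78); distance from the point to it = 0.64 mm. The point is inside the cross-section, 0.64 mm from the nearest boundary — within the 1.8 mm shell band (3 × 0.6).

shell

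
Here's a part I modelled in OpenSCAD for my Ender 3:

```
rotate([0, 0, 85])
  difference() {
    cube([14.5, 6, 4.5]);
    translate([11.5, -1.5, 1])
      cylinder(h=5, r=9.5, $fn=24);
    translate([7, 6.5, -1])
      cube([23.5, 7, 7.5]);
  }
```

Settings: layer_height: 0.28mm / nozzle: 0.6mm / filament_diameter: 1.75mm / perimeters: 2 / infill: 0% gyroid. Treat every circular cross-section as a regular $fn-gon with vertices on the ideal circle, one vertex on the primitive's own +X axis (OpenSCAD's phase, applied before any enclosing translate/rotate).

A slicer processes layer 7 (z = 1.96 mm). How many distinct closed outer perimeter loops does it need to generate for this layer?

1

At z = 1.96 mm: the cube is present — its section is the full 14.5×6 rectangle; the cylinder at (11.5, -1.5): section is a regular 24-gon, circumradius r=9.5; the 23.5×7 cube at (7, 6.5) contributes its full rectangle; Subtracting the remaining from the first: starting from the 14.5×6 cube, the r=9.5 cylinder at (11.5, -1.5) partially overlaps it — only the 66.36 mm² overlap (of its 280.30 mm²) is removed, clipping the outline; the 23.5×7 cube at (7, 6.5) misses the remaining region (no effect) — 1 connected region; (whole slice rotated 85° about Z — lengths, areas and connectivity unchanged). The result has 1 disconnected region.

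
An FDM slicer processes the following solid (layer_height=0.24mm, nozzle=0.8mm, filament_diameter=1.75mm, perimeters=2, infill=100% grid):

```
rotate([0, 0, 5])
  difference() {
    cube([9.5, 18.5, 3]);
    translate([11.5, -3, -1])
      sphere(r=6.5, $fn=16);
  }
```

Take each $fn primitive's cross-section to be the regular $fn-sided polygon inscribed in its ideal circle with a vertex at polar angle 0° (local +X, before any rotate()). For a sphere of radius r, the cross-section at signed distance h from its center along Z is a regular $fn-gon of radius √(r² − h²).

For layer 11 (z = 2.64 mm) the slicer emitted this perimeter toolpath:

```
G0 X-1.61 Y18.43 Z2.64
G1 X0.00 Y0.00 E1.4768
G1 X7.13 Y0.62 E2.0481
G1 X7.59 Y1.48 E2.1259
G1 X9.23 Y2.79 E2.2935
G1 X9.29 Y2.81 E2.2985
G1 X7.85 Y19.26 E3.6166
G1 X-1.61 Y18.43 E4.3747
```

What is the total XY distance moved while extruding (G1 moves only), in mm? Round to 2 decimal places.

54.80 mm

Sum the Euclidean lengths of each G1 segment: total = 54.80 mm.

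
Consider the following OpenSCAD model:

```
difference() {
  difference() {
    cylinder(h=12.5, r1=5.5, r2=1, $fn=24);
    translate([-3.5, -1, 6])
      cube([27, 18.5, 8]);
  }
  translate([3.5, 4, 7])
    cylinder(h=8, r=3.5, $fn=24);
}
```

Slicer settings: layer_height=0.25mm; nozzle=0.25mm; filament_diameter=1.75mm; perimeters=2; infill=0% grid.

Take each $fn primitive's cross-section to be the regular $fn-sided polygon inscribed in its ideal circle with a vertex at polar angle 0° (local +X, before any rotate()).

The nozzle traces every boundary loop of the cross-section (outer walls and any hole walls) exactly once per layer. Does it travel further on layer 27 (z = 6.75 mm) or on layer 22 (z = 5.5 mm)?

layer 22 (z = 5.5 mm)

Layer 27 (z = 6.75): the cone: at t=0.540 of its height the radius interpolates to r₁+(r₂−r₁)t = 3.070, giving a regular 24-gon of that circumradius (perimeter = 2·24·3.070·sin(180°/24) = 19.23 mm); the cube at (-3.5, -1) is present — its section is the full 27×18.5 rectangle (perimeter 91.00 mm); Subtracting the remaining from the first: starting from the cone, the 27×18.5 cube at (-3.5, -1) partially overlaps it — only the 20.63 mm² overlap (of its 499.50 mm²) is removed, clipping the outline — boundary = 13.33 mm; the cylinder at (3.5, 4) is absent (z outside [7, 15]); Subtracting the remaining from the first: none of the subtracted shapes is present at this height, so the result so far is unchanged — boundary = 13.33 mm. So its perimeter = 13.33 mm. Layer 22 (z = 5.5): the cone (r1=5.5→r2=1) has section circumradius 3.520 here — a regular 24-gon (perimeter = 2·24·3.520·sin(180°/24) = 22.05 mm); the cube at (-3.5, -1) is absent (z outside [6, 14]); Subtracting the remaining from the first: none of the subtracted shapes is present at this height, so the cone is unchanged — boundary = 22.05 mm; the cylinder at (3.5, 4) does not reach this height (z outside [7, 15]); Taking the first minus the rest: none of the subtracted shapes is present at this height, so the result so far is unchanged — boundary = 22.05 mm. So its perimeter = 22.05 mm. Layer 22 is larger (22.05 vs 13.33 mm).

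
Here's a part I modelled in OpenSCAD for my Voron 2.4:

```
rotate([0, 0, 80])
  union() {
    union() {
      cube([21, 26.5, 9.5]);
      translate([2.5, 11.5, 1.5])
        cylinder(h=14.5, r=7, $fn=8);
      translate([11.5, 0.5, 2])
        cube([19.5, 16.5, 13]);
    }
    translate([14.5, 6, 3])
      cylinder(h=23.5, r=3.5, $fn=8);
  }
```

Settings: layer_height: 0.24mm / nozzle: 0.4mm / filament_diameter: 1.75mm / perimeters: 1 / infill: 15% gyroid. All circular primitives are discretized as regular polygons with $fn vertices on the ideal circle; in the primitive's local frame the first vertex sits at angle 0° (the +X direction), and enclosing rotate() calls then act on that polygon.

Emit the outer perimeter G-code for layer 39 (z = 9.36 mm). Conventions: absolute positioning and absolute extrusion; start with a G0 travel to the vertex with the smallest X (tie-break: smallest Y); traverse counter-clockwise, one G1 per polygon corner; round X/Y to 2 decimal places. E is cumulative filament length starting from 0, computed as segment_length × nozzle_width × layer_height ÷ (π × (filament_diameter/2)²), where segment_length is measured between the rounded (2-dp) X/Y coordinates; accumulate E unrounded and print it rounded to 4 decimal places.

G0 X-26.10 Y4.60 Z9.36
G1 X-17.20 Y3.03 E0.3607
G1 X-16.63 Y0.44 E0.4665
G1 X-12.11 Y-2.43 E0.6802
G1 X-6.88 Y-1.28 E0.8940
G1 X-5.45 Y0.96 E1.0000
G1 X0.00 Y0.00 E1.2209
G1 X3.65 Y20.68 E2.0591
G1 X3.15 Y20.77 E2.0793
G1 X4.89 Y30.62 E2.4786
G1 X-11.36 Y33.48 E3.1371
G1 X-13.10 Y23.63 E3.5363
G1 X-22.45 Y25.28 E3.9153
G1 X-26.10 Y4.60 E4.7534

At z = 9.36 mm: the cube (footprint 21×26.5) is included at this height; the cylinder at (2.5, 11.5): section is a regular 8-gon, circumradius r=7; the 19.5×16.5 cube at (11.5, 0.5) contributes its full rectangle; Merging all regions: the regions partially overlap (shared area 258.46 mm²), so overlapping operands fuse into one piece — 1 connected region; the r=3.5 cylinder at (14.5, 6) gives a regular 8-gon of circumradius 3.5 (constant along its height); Combining (union): the r=3.5 cylinder at (14.5, 6) lies entirely inside the result so far, so the union is just the result so far — 1 connected region; (rotated 80° about Z; rotation is an isometry so areas/perimeters/island counts are preserved). The outline is a single polygon with 13 vertices. Extrusion per mm of travel: 0.4 × 0.24 / (π × 0.875²) = 0.039912. Accumulating E over each segment gives final E = 4.7534.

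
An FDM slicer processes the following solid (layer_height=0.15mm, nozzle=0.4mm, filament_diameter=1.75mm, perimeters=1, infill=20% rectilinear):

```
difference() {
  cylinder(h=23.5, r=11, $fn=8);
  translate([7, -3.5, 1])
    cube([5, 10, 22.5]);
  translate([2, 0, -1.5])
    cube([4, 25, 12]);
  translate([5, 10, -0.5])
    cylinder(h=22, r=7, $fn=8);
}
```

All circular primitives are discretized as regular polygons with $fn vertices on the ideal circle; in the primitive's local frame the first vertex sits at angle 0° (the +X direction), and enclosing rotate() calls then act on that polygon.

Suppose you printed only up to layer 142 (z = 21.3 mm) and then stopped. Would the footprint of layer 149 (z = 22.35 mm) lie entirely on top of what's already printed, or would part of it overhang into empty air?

Compare the two slices. At z = 21.3: the r=11 cylinder gives a regular 8-gon of circumradius 11 (constant along its height) (area = (8/2)·11.000²·sin(360°/8) = 342.24 mm²); the cube at (7, -3.5) is present — its section is the full 5×10 rectangle (area 50.00 mm²); the cube at (2, 0) is absent (z outside [-1.5, 10.5]); the cylinder at (5, 10): section is a regular 8-gon, circumradius r=7 (area = (8/2)·7.000²·sin(360°/8) = 138.59 mm²); Taking the first minus the rest: starting from the r=11 cylinder (342.24 mm²), the 5×10 cube at (7, -3.5) partially overlaps it — only the 28.71 mm² overlap (of its 50.00 mm²) is removed, clipping the outline; the r=7 cylinder at (5, 10) partially overlaps it — only the 47.29 mm² overlap (of its 138.59 mm²) is removed, clipping the outline — area = 266.23 mm². At z = 22.35: the r=11 cylinder gives a regular 8-gon of circumradius 11 (constant along its height) (area = (8/2)·11.000²·sin(360°/8) = 342.24 mm²); the 5×10 cube at (7, -3.5) contributes its full rectangle (area 50.00 mm²); the cube at (2, 0) is absent (z outside [-1.5, 10.5]); the cylinder at (5, 10) is not intersected at this z (z outside [-0.5, 21.5]); Taking the first minus the rest: starting from the r=11 cylinder (342.24 mm²), the 5×10 cube at (7, -3.5) partially overlaps it — only the 28.71 mm² overlap (of its 50.00 mm²) is removed, clipping the outline — area = 313.53 mm². Checking containment: at z = 22.35 the cross-section extends beyond the z = 21.3 cross-section by about 47.29 mm².

part overhangs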